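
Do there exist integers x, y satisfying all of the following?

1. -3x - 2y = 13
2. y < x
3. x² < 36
Yes

Take x = -1, y = -5. Substituting into each constraint:
  (1) -3(-1) - 2(-5) = 13 ✓
  (2) -5 < -1 ✓
  (3) x² = (-1)² = 1, and 1 < 36 ✓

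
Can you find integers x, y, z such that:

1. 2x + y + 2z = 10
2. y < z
Yes

Take x = 4, y = 0, z = 1. Substituting into each constraint:
  (1) 2(4) + 0 + 2(1) = 10 ✓
  (2) 0 < 1 ✓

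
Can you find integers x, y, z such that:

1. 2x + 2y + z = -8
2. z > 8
Yes

Take x = -9, y = 0, z = 10. Substituting into each constraint:
  (1) 2(-9) + 2(0) + 10 = -8 ✓
  (2) 10 > 8 ✓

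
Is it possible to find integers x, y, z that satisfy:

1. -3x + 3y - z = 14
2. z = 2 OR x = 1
Yes

Take x = 1, y = 6, z = 1. Substituting into each constraint:
  (1) -3(1) + 3(6) + (-1) = 14 ✓
  (2) x = 1, target 1 ✓ (second branch holds)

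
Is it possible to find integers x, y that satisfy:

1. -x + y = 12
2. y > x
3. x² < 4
Yes

Take x = 0, y = 12. Substituting into each constraint:
  (1) 0 + 12 = 12 ✓
  (2) 12 > 0 ✓
  (3) x² = (0)² = 0, and 0 < 4 ✓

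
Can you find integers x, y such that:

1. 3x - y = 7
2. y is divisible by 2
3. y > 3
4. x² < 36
Yes

Take x = 5, y = 8. Substituting into each constraint:
  (1) 3(5) + (-8) = 7 ✓
  (2) 8 = 2 × 4, remainder 0 ✓
  (3) 8 > 3 ✓
  (4) x² = (5)² = 25, and 25 < 36 ✓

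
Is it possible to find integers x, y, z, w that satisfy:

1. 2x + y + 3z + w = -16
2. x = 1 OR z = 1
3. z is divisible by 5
Yes

Take x = 1, y = -18, z = 0, w = 0. Substituting into each constraint:
  (1) 2(1) + (-18) + 3(0) + 0 = -16 ✓
  (2) x = 1, target 1 ✓ (first branch holds)
  (3) 0 = 5 × 0, remainder 0 ✓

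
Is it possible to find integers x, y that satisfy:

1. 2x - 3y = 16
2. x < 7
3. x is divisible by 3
No

A contradictory subset is {2x - 3y = 16, x is divisible by 3}. No integer assignment can satisfy these jointly:

  - 2x - 3y = 16: is a linear equation tying the variables together
  - x is divisible by 3: restricts x to multiples of 3

Modular obstruction: writing x = 3x', every remaining term of the linear equation is divisible by 3, so the left side is ≡ 0 (mod 3); but the right side 16 ≡ 1 (mod 3). No integers can satisfy it.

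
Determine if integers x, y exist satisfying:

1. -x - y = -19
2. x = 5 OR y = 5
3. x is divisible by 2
Yes

Take x = 14, y = 5. Substituting into each constraint:
  (1) (-14) + (-5) = -19 ✓
  (2) y = 5, target 5 ✓ (second branch holds)
  (3) 14 = 2 × 7, remainder 0 ✓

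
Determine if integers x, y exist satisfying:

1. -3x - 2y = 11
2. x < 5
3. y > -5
Yes

Take x = -5, y = 2. Substituting into each constraint:
  (1) -3(-5) - 2(2) = 11 ✓
  (2) -5 < 5 ✓
  (3) 2 > -5 ✓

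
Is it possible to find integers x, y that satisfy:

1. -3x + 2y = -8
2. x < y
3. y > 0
Yes

Take x = 10, y = 11. Substituting into each constraint:
  (1) -3(10) + 2(11) = -8 ✓
  (2) 10 < 11 ✓
  (3) 11 > 0 ✓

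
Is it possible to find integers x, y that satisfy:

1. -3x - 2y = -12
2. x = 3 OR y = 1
No

The full constraint system is jointly infeasible over the integers. Each constraint and what it forces:

  - -3x - 2y = -12: is a linear equation tying the variables together
  - x = 3 OR y = 1: forces a choice: either x = 3 or y = 1

Split on the disjunction (x = 3 OR y = 1):
  • If x = 3: with x = 3, every remaining term of the linear equation is divisible by 2, so the left side is ≡ 0 (mod 2); but the right side -3 ≡ 1 (mod 2). No integers can satisfy it.
  • If y = 1: with y = 1, every remaining term of the linear equation is divisible by 3, so the left side is ≡ 0 (mod 3); but the right side -10 ≡ 2 (mod 3). No integers can satisfy it.
Both branches are infeasible, so the system has no integer solution.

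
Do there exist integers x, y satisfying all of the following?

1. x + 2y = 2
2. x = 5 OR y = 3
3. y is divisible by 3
Yes

Take x = -4, y = 3. Substituting into each constraint:
  (1) (-4) + 2(3) = 2 ✓
  (2) y = 3, target 3 ✓ (second branch holds)
  (3) 3 = 3 × 1, remainder 0 ✓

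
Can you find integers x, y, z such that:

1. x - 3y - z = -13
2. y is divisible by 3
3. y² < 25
Yes

Take x = -13, y = 0, z = 0. Substituting into each constraint:
  (1) (-13) - 3(0) + 0 = -13 ✓
  (2) 0 = 3 × 0, remainder 0 ✓
  (3) y² = (0)² = 0, and 0 < 25 ✓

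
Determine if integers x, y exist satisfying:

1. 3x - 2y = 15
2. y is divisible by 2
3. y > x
Yes

Take x = 17, y = 18. Substituting into each constraint:
  (1) 3(17) - 2(18) = 15 ✓
  (2) 18 = 2 × 9, remainder 0 ✓
  (3) 18 > 17 ✓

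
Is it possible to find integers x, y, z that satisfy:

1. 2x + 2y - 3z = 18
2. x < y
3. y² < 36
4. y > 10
No

A contradictory subset is {y² < 36, y > 10}. No integer assignment can satisfy these jointly:

  - y² < 36: restricts y to |y| ≤ 5
  - y > 10: bounds one variable relative to a constant

Direct contradiction: the bounds on y require y ≥ 11 and y ≤ 5 simultaneously, which is empty.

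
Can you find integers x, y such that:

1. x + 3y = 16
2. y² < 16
Yes

Take x = 16, y = 0. Substituting into each constraint:
  (1) 16 + 3(0) = 16 ✓
  (2) y² = (0)² = 0, and 0 < 16 ✓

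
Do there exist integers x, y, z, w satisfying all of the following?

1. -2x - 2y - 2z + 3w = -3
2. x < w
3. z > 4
Yes

Take x = 0, y = -2, z = 5, w = 1. Substituting into each constraint:
  (1) -2(0) - 2(-2) - 2(5) + 3(1) = -3 ✓
  (2) 0 < 1 ✓
  (3) 5 > 4 ✓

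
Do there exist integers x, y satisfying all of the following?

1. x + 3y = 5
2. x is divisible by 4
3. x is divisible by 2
Yes

Take x = 8, y = -1. Substituting into each constraint:
  (1) 8 + 3(-1) = 5 ✓
  (2) 8 = 4 × 2, remainder 0 ✓
  (3) 8 = 2 × 4, remainder 0 ✓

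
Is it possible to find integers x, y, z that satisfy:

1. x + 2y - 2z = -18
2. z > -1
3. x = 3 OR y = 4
Yes

Take x = 0, y = 4, z = 13. Substituting into each constraint:
  (1) 0 + 2(4) - 2(13) = -18 ✓
  (2) 13 > -1 ✓
  (3) y = 4, target 4 ✓ (second branch holds)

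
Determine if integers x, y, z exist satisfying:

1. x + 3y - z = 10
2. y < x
Yes

Take x = 0, y = -1, z = -13. Substituting into each constraint:
  (1) 0 + 3(-1) + 13 = 10 ✓
  (2) -1 < 0 ✓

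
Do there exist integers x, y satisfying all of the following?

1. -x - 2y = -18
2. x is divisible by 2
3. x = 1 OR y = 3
Yes

Take x = 12, y = 3. Substituting into each constraint:
  (1) (-12) - 2(3) = -18 ✓
  (2) 12 = 2 × 6, remainder 0 ✓
  (3) y = 3, target 3 ✓ (second branch holds)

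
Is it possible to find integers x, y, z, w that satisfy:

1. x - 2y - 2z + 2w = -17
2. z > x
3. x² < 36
Yes

Take x = -1, y = 0, z = 0, w = -8. Substituting into each constraint:
  (1) (-1) - 2(0) - 2(0) + 2(-8) = -17 ✓
  (2) 0 > -1 ✓
  (3) x² = (-1)² = 1, and 1 < 36 ✓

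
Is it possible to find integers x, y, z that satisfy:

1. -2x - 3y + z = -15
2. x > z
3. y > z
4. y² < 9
Yes

Take x = 7, y = 0, z = -1. Substituting into each constraint:
  (1) -2(7) - 3(0) + (-1) = -15 ✓
  (2) 7 > -1 ✓
  (3) 0 > -1 ✓
  (4) y² = (0)² = 0, and 0 < 9 ✓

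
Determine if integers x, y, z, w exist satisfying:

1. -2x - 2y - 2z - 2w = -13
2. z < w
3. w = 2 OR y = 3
No

Even the single constraint (-2x - 2y - 2z - 2w = -13) is infeasible over the integers.

  - -2x - 2y - 2z - 2w = -13: every term on the left is divisible by 2, so the LHS ≡ 0 (mod 2), but the RHS -13 is not — no integer solution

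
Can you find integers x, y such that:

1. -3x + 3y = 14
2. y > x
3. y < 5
No

Even the single constraint (-3x + 3y = 14) is infeasible over the integers.

  - -3x + 3y = 14: every term on the left is divisible by 3, so the LHS ≡ 0 (mod 3), but the RHS 14 is not — no integer solution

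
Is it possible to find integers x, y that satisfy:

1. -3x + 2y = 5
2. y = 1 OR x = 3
Yes

Take x = 3, y = 7. Substituting into each constraint:
  (1) -3(3) + 2(7) = 5 ✓
  (2) x = 3, target 3 ✓ (second branch holds)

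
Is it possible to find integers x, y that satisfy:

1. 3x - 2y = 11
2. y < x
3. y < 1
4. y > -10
Yes

Take x = 3, y = -1. Substituting into each constraint:
  (1) 3(3) - 2(-1) = 11 ✓
  (2) -1 < 3 ✓
  (3) -1 < 1 ✓
  (4) -1 > -10 ✓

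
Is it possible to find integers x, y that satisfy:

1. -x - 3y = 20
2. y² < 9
Yes

Take x = -20, y = 0. Substituting into each constraint:
  (1) 20 - 3(0) = 20 ✓
  (2) y² = (0)² = 0, and 0 < 9 ✓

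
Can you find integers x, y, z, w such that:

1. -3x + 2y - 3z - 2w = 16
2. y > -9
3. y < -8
No

A contradictory subset is {y > -9, y < -8}. No integer assignment can satisfy these jointly:

  - y > -9: bounds one variable relative to a constant
  - y < -8: bounds one variable relative to a constant

Direct contradiction: the bounds on y require y ≥ -8 and y ≤ -9 simultaneously, which is empty.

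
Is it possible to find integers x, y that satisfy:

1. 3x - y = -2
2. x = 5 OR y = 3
Yes

Take x = 5, y = 17. Substituting into each constraint:
  (1) 3(5) + (-17) = -2 ✓
  (2) x = 5, target 5 ✓ (first branch holds)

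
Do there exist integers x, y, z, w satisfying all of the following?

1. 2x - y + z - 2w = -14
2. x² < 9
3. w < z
Yes

Take x = 0, y = 15, z = 1, w = 0. Substituting into each constraint:
  (1) 2(0) + (-15) + 1 - 2(0) = -14 ✓
  (2) x² = (0)² = 0, and 0 < 9 ✓
  (3) 0 < 1 ✓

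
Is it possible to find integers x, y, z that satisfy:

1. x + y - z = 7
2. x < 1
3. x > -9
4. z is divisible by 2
Yes

Take x = 0, y = 7, z = 0. Substituting into each constraint:
  (1) 0 + 7 + 0 = 7 ✓
  (2) 0 < 1 ✓
  (3) 0 > -9 ✓
  (4) 0 = 2 × 0, remainder 0 ✓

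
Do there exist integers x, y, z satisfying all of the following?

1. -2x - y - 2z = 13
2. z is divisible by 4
Yes

Take x = 0, y = -13, z = 0. Substituting into each constraint:
  (1) -2(0) + 13 - 2(0) = 13 ✓
  (2) 0 = 4 × 0, remainder 0 ✓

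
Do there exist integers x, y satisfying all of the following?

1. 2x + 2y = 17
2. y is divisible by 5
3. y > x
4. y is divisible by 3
No

Even the single constraint (2x + 2y = 17) is infeasible over the integers.

  - 2x + 2y = 17: every term on the left is divisible by 2, so the LHS ≡ 0 (mod 2), but the RHS 17 is not — no integer solution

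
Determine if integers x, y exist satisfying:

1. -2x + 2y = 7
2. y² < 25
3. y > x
No

Even the single constraint (-2x + 2y = 7) is infeasible over the integers.

  - -2x + 2y = 7: every term on the left is divisible by 2, so the LHS ≡ 0 (mod 2), but the RHS 7 is not — no integer solution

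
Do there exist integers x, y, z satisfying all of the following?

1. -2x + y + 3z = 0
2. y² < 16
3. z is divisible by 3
Yes

Take x = 0, y = 0, z = 0. Substituting into each constraint:
  (1) -2(0) + 0 + 3(0) = 0 ✓
  (2) y² = (0)² = 0, and 0 < 16 ✓
  (3) 0 = 3 × 0, remainder 0 ✓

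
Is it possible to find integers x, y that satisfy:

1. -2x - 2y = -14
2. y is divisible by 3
Yes

Take x = 7, y = 0. Substituting into each constraint:
  (1) -2(7) - 2(0) = -14 ✓
  (2) 0 = 3 × 0, remainder 0 ✓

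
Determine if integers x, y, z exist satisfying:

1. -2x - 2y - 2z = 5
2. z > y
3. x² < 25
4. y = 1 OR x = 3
No

Even the single constraint (-2x - 2y - 2z = 5) is infeasible over the integers.

  - -2x - 2y - 2z = 5: every term on the left is divisible by 2, so the LHS ≡ 0 (mod 2), but the RHS 5 is not — no integer solution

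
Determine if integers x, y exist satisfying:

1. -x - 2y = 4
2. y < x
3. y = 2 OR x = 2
Yes

Take x = 2, y = -3. Substituting into each constraint:
  (1) (-2) - 2(-3) = 4 ✓
  (2) -3 < 2 ✓
  (3) x = 2, target 2 ✓ (second branch holds)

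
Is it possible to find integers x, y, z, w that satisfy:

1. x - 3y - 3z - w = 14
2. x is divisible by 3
Yes

Take x = 0, y = 0, z = 0, w = -14. Substituting into each constraint:
  (1) 0 - 3(0) - 3(0) + 14 = 14 ✓
  (2) 0 = 3 × 0, remainder 0 ✓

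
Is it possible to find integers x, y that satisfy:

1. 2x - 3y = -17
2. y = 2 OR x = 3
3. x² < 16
No

A contradictory subset is {2x - 3y = -17, y = 2 OR x = 3}. No integer assignment can satisfy these jointly:

  - 2x - 3y = -17: is a linear equation tying the variables together
  - y = 2 OR x = 3: forces a choice: either y = 2 or x = 3

Split on the disjunction (y = 2 OR x = 3):
  • If y = 2: with y = 2, every remaining term of the linear equation is divisible by 2, so the left side is ≡ 0 (mod 2); but the right side -11 ≡ 1 (mod 2). No integers can satisfy it.
  • If x = 3: with x = 3, every remaining term of the linear equation is divisible by 3, so the left side is ≡ 0 (mod 3); but the right side -23 ≡ 1 (mod 3). No integers can satisfy it.
Both branches are infeasible, so the system has no integer solution.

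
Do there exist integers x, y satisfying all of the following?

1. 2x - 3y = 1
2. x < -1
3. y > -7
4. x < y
Yes

Take x = -4, y = -3. Substituting into each constraint:
  (1) 2(-4) - 3(-3) = 1 ✓
  (2) -4 < -1 ✓
  (3) -3 > -7 ✓
  (4) -4 < -3 ✓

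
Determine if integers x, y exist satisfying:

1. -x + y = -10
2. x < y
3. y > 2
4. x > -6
No

A contradictory subset is {-x + y = -10, x < y}. No integer assignment can satisfy these jointly:

  - -x + y = -10: is a linear equation tying the variables together
  - x < y: bounds one variable relative to another variable

From the equation, x − y = 10, i.e. y − x = -10; but y > x requires y − x ≥ 1. Contradiction.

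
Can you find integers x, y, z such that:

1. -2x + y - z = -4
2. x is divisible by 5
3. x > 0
Yes

Take x = 5, y = 6, z = 0. Substituting into each constraint:
  (1) -2(5) + 6 + 0 = -4 ✓
  (2) 5 = 5 × 1, remainder 0 ✓
  (3) 5 > 0 ✓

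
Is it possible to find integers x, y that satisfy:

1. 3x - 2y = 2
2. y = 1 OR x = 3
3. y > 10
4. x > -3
No

A contradictory subset is {3x - 2y = 2, y = 1 OR x = 3, y > 10}. No integer assignment can satisfy these jointly:

  - 3x - 2y = 2: is a linear equation tying the variables together
  - y = 1 OR x = 3: forces a choice: either y = 1 or x = 3
  - y > 10: bounds one variable relative to a constant

Split on the disjunction (y = 1 OR x = 3):
  • If y = 1: this contradicts the bound y ≥ 11.
  • If x = 3: with x = 3, every remaining term of the linear equation is divisible by 2, so the left side is ≡ 0 (mod 2); but the right side -7 ≡ 1 (mod 2). No integers can satisfy it.
Both branches are infeasible, so the system has no integer solution.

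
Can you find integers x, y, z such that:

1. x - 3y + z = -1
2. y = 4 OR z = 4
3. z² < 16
Yes

Take x = 8, y = 4, z = 3. Substituting into each constraint:
  (1) 8 - 3(4) + 3 = -1 ✓
  (2) y = 4, target 4 ✓ (first branch holds)
  (3) z² = (3)² = 9, and 9 < 16 ✓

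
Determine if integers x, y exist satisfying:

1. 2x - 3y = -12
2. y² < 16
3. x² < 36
Yes

Take x = -3, y = 2. Substituting into each constraint:
  (1) 2(-3) - 3(2) = -12 ✓
  (2) y² = (2)² = 4, and 4 < 16 ✓
  (3) x² = (-3)² = 9, and 9 < 36 ✓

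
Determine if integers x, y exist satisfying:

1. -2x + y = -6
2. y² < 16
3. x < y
No

The full constraint system is jointly infeasible over the integers. Each constraint and what it forces:

  - -2x + y = -6: is a linear equation tying the variables together
  - y² < 16: restricts y to |y| ≤ 3
  - x < y: bounds one variable relative to another variable

The bounds confine y to {-3, -2, -1, 0, 1, 2, 3}. For each value, substitute into the equation:
  • y = -3: the equation gives -2x = -3, so x would not be an integer.
  • y = -2: the equation forces x = 2, but y > x fails since -2 ≤ 2.
  • y = -1: the equation gives -2x = -5, so x would not be an integer.
  • y = 0: the equation forces x = 3, but y > x fails since 0 ≤ 3.
  • y = 1: the equation gives -2x = -7, so x would not be an integer.
  • y = 2: the equation forces x = 4, but y > x fails since 2 ≤ 4.
  • y = 3: the equation gives -2x = -9, so x would not be an integer.
Every case fails, so no integer solution exists.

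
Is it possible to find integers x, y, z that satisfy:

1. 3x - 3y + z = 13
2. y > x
Yes

Take x = -1, y = 0, z = 16. Substituting into each constraint:
  (1) 3(-1) - 3(0) + 16 = 13 ✓
  (2) 0 > -1 ✓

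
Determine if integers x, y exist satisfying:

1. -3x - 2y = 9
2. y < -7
Yes

Take x = 3, y = -9. Substituting into each constraint:
  (1) -3(3) - 2(-9) = 9 ✓
  (2) -9 < -7 ✓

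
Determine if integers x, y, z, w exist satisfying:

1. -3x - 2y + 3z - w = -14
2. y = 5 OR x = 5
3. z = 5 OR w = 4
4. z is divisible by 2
Yes

Take x = 4, y = 5, z = 4, w = 4. Substituting into each constraint:
  (1) -3(4) - 2(5) + 3(4) + (-4) = -14 ✓
  (2) y = 5, target 5 ✓ (first branch holds)
  (3) w = 4, target 4 ✓ (second branch holds)
  (4) 4 = 2 × 2, remainder 0 ✓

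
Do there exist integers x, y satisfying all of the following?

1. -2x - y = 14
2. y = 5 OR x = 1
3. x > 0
Yes

Take x = 1, y = -16. Substituting into each constraint:
  (1) -2(1) + 16 = 14 ✓
  (2) x = 1, target 1 ✓ (second branch holds)
  (3) 1 > 0 ✓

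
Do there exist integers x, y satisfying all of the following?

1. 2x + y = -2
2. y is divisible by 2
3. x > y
Yes

Take x = 0, y = -2. Substituting into each constraint:
  (1) 2(0) + (-2) = -2 ✓
  (2) -2 = 2 × -1, remainder 0 ✓
  (3) 0 > -2 ✓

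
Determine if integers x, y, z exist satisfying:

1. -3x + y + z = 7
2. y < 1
Yes

Take x = -2, y = 0, z = 1. Substituting into each constraint:
  (1) -3(-2) + 0 + 1 = 7 ✓
  (2) 0 < 1 ✓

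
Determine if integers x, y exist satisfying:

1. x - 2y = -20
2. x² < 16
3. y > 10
Yes

Take x = 2, y = 11. Substituting into each constraint:
  (1) 2 - 2(11) = -20 ✓
  (2) x² = (2)² = 4, and 4 < 16 ✓
  (3) 11 > 10 ✓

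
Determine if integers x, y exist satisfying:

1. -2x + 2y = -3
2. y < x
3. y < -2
No

Even the single constraint (-2x + 2y = -3) is infeasible over the integers.

  - -2x + 2y = -3: every term on the left is divisible by 2, so the LHS ≡ 0 (mod 2), but the RHS -3 is not — no integer solution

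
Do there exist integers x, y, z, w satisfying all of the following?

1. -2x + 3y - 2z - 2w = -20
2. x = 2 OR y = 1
Yes

Take x = 2, y = 0, z = 8, w = 0. Substituting into each constraint:
  (1) -2(2) + 3(0) - 2(8) - 2(0) = -20 ✓
  (2) x = 2, target 2 ✓ (first branch holds)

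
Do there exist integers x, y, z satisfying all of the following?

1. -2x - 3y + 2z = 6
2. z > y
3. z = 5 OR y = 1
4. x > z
Yes

Take x = 8, y = -4, z = 5. Substituting into each constraint:
  (1) -2(8) - 3(-4) + 2(5) = 6 ✓
  (2) 5 > -4 ✓
  (3) z = 5, target 5 ✓ (first branch holds)
  (4) 8 > 5 ✓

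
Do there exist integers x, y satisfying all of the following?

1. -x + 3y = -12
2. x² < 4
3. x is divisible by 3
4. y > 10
No

A contradictory subset is {-x + 3y = -12, x² < 4, y > 10}. No integer assignment can satisfy these jointly:

  - -x + 3y = -12: is a linear equation tying the variables together
  - x² < 4: restricts x to |x| ≤ 1
  - y > 10: bounds one variable relative to a constant

Range argument: with x ∈ [-1, 1], y ∈ [11, ∞], the left side of the equation is at least 32, but the right side is -12 < 32. No integer solution exists.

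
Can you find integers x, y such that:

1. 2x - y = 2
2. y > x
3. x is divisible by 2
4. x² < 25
Yes

Take x = 4, y = 6. Substituting into each constraint:
  (1) 2(4) + (-6) = 2 ✓
  (2) 6 > 4 ✓
  (3) 4 = 2 × 2, remainder 0 ✓
  (4) x² = (4)² = 16, and 16 < 25 ✓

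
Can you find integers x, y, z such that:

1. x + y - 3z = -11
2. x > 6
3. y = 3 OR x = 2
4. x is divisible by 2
Yes

Take x = 10, y = 3, z = 8. Substituting into each constraint:
  (1) 10 + 3 - 3(8) = -11 ✓
  (2) 10 > 6 ✓
  (3) y = 3, target 3 ✓ (first branch holds)
  (4) 10 = 2 × 5, remainder 0 ✓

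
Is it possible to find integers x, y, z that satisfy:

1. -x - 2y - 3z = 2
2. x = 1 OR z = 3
Yes

Take x = 1, y = -6, z = 3. Substituting into each constraint:
  (1) (-1) - 2(-6) - 3(3) = 2 ✓
  (2) x = 1, target 1 ✓ (first branch holds)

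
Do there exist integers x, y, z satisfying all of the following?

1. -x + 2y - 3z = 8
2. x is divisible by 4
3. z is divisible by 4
Yes

Take x = 0, y = 4, z = 0. Substituting into each constraint:
  (1) 0 + 2(4) - 3(0) = 8 ✓
  (2) 0 = 4 × 0, remainder 0 ✓
  (3) 0 = 4 × 0, remainder 0 ✓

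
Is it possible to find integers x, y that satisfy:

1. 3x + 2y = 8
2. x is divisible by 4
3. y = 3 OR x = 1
No

A contradictory subset is {3x + 2y = 8, y = 3 OR x = 1}. No integer assignment can satisfy these jointly:

  - 3x + 2y = 8: is a linear equation tying the variables together
  - y = 3 OR x = 1: forces a choice: either y = 3 or x = 1

Split on the disjunction (y = 3 OR x = 1):
  • If y = 3: with y = 3, every remaining term of the linear equation is divisible by 3, so the left side is ≡ 0 (mod 3); but the right side 2 ≡ 2 (mod 3). No integers can satisfy it.
  • If x = 1: with x = 1, every remaining term of the linear equation is divisible by 2, so the left side is ≡ 0 (mod 2); but the right side 5 ≡ 1 (mod 2). No integers can satisfy it.
Both branches are infeasible, so the system has no integer solution.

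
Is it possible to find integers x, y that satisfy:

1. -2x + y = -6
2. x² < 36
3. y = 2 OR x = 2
Yes

Take x = 2, y = -2. Substituting into each constraint:
  (1) -2(2) + (-2) = -6 ✓
  (2) x² = (2)² = 4, and 4 < 36 ✓
  (3) x = 2, target 2 ✓ (second branch holds)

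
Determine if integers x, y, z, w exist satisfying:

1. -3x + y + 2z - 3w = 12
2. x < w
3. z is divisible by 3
Yes

Take x = 0, y = 15, z = 0, w = 1. Substituting into each constraint:
  (1) -3(0) + 15 + 2(0) - 3(1) = 12 ✓
  (2) 0 < 1 ✓
  (3) 0 = 3 × 0, remainder 0 ✓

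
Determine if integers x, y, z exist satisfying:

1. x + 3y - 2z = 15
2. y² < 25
Yes

Take x = 15, y = 0, z = 0. Substituting into each constraint:
  (1) 15 + 3(0) - 2(0) = 15 ✓
  (2) y² = (0)² = 0, and 0 < 25 ✓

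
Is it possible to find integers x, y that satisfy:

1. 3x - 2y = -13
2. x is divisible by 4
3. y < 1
No

A contradictory subset is {3x - 2y = -13, x is divisible by 4}. No integer assignment can satisfy these jointly:

  - 3x - 2y = -13: is a linear equation tying the variables together
  - x is divisible by 4: restricts x to multiples of 4

Modular obstruction: writing x = 4x', every remaining term of the linear equation is divisible by 2, so the left side is ≡ 0 (mod 2); but the right side -13 ≡ 1 (mod 2). No integers can satisfy it.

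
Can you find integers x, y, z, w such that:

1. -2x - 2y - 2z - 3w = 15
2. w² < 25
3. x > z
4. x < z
No

A contradictory subset is {x > z, x < z}. No integer assignment can satisfy these jointly:

  - x > z: bounds one variable relative to another variable
  - x < z: bounds one variable relative to another variable

Direct contradiction: x > z and z > x cannot both hold.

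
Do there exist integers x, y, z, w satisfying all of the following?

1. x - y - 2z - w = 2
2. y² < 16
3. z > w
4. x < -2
Yes

Take x = -5, y = 0, z = -2, w = -3. Substituting into each constraint:
  (1) (-5) + 0 - 2(-2) + 3 = 2 ✓
  (2) y² = (0)² = 0, and 0 < 16 ✓
  (3) -2 > -3 ✓
  (4) -5 < -2 ✓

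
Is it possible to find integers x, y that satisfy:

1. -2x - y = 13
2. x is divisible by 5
Yes

Take x = 0, y = -13. Substituting into each constraint:
  (1) -2(0) + 13 = 13 ✓
  (2) 0 = 5 × 0, remainder 0 ✓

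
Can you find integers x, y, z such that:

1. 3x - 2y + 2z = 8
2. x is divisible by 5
Yes

Take x = 0, y = 0, z = 4. Substituting into each constraint:
  (1) 3(0) - 2(0) + 2(4) = 8 ✓
  (2) 0 = 5 × 0, remainder 0 ✓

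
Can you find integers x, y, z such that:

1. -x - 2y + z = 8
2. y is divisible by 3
Yes

Take x = -8, y = 0, z = 0. Substituting into each constraint:
  (1) 8 - 2(0) + 0 = 8 ✓
  (2) 0 = 3 × 0, remainder 0 ✓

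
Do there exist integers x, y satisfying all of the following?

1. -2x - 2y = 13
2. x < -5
No

Even the single constraint (-2x - 2y = 13) is infeasible over the integers.

  - -2x - 2y = 13: every term on the left is divisible by 2, so the LHS ≡ 0 (mod 2), but the RHS 13 is not — no integer solution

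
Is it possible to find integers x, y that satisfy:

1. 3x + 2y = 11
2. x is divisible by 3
Yes

Take x = 3, y = 1. Substituting into each constraint:
  (1) 3(3) + 2(1) = 11 ✓
  (2) 3 = 3 × 1, remainder 0 ✓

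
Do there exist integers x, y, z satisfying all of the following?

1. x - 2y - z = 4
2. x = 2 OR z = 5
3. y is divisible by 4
Yes

Take x = 1, y = -4, z = 5. Substituting into each constraint:
  (1) 1 - 2(-4) + (-5) = 4 ✓
  (2) z = 5, target 5 ✓ (second branch holds)
  (3) -4 = 4 × -1, remainder 0 ✓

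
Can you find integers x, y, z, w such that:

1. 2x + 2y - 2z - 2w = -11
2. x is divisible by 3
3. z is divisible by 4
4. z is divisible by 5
No

Even the single constraint (2x + 2y - 2z - 2w = -11) is infeasible over the integers.

  - 2x + 2y - 2z - 2w = -11: every term on the left is divisible by 2, so the LHS ≡ 0 (mod 2), but the RHS -11 is not — no integer solution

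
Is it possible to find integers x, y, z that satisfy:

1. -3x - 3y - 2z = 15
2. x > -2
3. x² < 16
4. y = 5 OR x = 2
Yes

Take x = 2, y = 7, z = -21. Substituting into each constraint:
  (1) -3(2) - 3(7) - 2(-21) = 15 ✓
  (2) 2 > -2 ✓
  (3) x² = (2)² = 4, and 4 < 16 ✓
  (4) x = 2, target 2 ✓ (second branch holds)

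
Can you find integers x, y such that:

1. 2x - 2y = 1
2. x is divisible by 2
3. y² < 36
No

Even the single constraint (2x - 2y = 1) is infeasible over the integers.

  - 2x - 2y = 1: every term on the left is divisible by 2, so the LHS ≡ 0 (mod 2), but the RHS 1 is not — no integer solution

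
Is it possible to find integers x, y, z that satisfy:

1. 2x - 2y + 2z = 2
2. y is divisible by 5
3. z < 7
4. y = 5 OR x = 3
Yes

Take x = 3, y = 0, z = -2. Substituting into each constraint:
  (1) 2(3) - 2(0) + 2(-2) = 2 ✓
  (2) 0 = 5 × 0, remainder 0 ✓
  (3) -2 < 7 ✓
  (4) x = 3, target 3 ✓ (second branch holds)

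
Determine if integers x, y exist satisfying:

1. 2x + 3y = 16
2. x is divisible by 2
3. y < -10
Yes

Take x = 26, y = -12. Substituting into each constraint:
  (1) 2(26) + 3(-12) = 16 ✓
  (2) 26 = 2 × 13, remainder 0 ✓
  (3) -12 < -10 ✓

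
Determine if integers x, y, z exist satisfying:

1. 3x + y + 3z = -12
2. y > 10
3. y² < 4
No

A contradictory subset is {y > 10, y² < 4}. No integer assignment can satisfy these jointly:

  - y > 10: bounds one variable relative to a constant
  - y² < 4: restricts y to |y| ≤ 1

Direct contradiction: the bounds on y require y ≥ 11 and y ≤ 1 simultaneously, which is empty.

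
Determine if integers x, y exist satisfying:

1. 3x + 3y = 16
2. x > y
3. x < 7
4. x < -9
No

Even the single constraint (3x + 3y = 16) is infeasible over the integers.

  - 3x + 3y = 16: every term on the left is divisible by 3, so the LHS ≡ 0 (mod 3), but the RHS 16 is not — no integer solution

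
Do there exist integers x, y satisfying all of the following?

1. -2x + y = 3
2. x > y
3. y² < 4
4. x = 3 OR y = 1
No

A contradictory subset is {-2x + y = 3, x > y, x = 3 OR y = 1}. No integer assignment can satisfy these jointly:

  - -2x + y = 3: is a linear equation tying the variables together
  - x > y: bounds one variable relative to another variable
  - x = 3 OR y = 1: forces a choice: either x = 3 or y = 1

Split on the disjunction (x = 3 OR y = 1):
  • If x = 3: the equation forces y = 9, giving (x, y) = (3, 9), which violates x > y.
  • If y = 1: the equation forces x = -1, giving (y, x) = (1, -1), which violates x > y.
Both branches are infeasible, so the system has no integer solution.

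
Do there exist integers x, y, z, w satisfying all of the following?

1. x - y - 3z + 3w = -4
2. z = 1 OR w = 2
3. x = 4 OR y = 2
Yes

Take x = 1, y = 2, z = 1, w = 0. Substituting into each constraint:
  (1) 1 + (-2) - 3(1) + 3(0) = -4 ✓
  (2) z = 1, target 1 ✓ (first branch holds)
  (3) y = 2, target 2 ✓ (second branch holds)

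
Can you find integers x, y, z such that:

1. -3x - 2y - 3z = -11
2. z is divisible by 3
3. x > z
Yes

Take x = 1, y = 4, z = 0. Substituting into each constraint:
  (1) -3(1) - 2(4) - 3(0) = -11 ✓
  (2) 0 = 3 × 0, remainder 0 ✓
  (3) 1 > 0 ✓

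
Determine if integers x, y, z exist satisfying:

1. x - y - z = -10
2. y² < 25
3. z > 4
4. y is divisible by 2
Yes

Take x = -5, y = 0, z = 5. Substituting into each constraint:
  (1) (-5) + 0 + (-5) = -10 ✓
  (2) y² = (0)² = 0, and 0 < 25 ✓
  (3) 5 > 4 ✓
  (4) 0 = 2 × 0, remainder 0 ✓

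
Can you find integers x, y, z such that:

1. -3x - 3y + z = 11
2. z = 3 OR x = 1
Yes

Take x = 1, y = -4, z = 2. Substituting into each constraint:
  (1) -3(1) - 3(-4) + 2 = 11 ✓
  (2) x = 1, target 1 ✓ (second branch holds)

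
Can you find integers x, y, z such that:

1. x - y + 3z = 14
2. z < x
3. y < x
Yes

Take x = 1, y = -13, z = 0. Substituting into each constraint:
  (1) 1 + 13 + 3(0) = 14 ✓
  (2) 0 < 1 ✓
  (3) -13 < 1 ✓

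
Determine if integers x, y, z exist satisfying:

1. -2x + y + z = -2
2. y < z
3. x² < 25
Yes

Take x = 2, y = 0, z = 2. Substituting into each constraint:
  (1) -2(2) + 0 + 2 = -2 ✓
  (2) 0 < 2 ✓
  (3) x² = (2)² = 4, and 4 < 25 ✓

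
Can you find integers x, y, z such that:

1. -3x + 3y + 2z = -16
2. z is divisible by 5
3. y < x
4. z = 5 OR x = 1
Yes

Take x = 1, y = -1, z = -5. Substituting into each constraint:
  (1) -3(1) + 3(-1) + 2(-5) = -16 ✓
  (2) -5 = 5 × -1, remainder 0 ✓
  (3) -1 < 1 ✓
  (4) x = 1, target 1 ✓ (second branch holds)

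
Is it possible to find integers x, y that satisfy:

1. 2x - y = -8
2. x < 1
Yes

Take x = -4, y = 0. Substituting into each constraint:
  (1) 2(-4) + 0 = -8 ✓
  (2) -4 < 1 ✓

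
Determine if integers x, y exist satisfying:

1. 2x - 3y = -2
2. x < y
Yes

Take x = -1, y = 0. Substituting into each constraint:
  (1) 2(-1) - 3(0) = -2 ✓
  (2) -1 < 0 ✓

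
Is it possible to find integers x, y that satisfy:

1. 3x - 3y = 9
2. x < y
No

The full constraint system is jointly infeasible over the integers. Each constraint and what it forces:

  - 3x - 3y = 9: is a linear equation tying the variables together
  - x < y: bounds one variable relative to another variable

From the equation, x − y = 3, i.e. y − x = -3; but y > x requires y − x ≥ 1. Contradiction.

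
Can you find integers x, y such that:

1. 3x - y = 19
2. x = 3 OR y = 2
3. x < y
No

The full constraint system is jointly infeasible over the integers. Each constraint and what it forces:

  - 3x - y = 19: is a linear equation tying the variables together
  - x = 3 OR y = 2: forces a choice: either x = 3 or y = 2
  - x < y: bounds one variable relative to another variable

Split on the disjunction (x = 3 OR y = 2):
  • If x = 3: the equation forces y = -10, giving (x, y) = (3, -10), which violates y > x.
  • If y = 2: the equation forces x = 7, giving (y, x) = (2, 7), which violates y > x.
Both branches are infeasible, so the system has no integer solution.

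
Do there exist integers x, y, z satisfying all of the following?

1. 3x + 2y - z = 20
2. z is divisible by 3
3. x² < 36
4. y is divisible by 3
No

A contradictory subset is {3x + 2y - z = 20, z is divisible by 3, y is divisible by 3}. No integer assignment can satisfy these jointly:

  - 3x + 2y - z = 20: is a linear equation tying the variables together
  - z is divisible by 3: restricts z to multiples of 3
  - y is divisible by 3: restricts y to multiples of 3

Modular obstruction: writing y = 3y' and writing z = 3z', every remaining term of the linear equation is divisible by 3, so the left side is ≡ 0 (mod 3); but the right side 20 ≡ 2 (mod 3). No integers can satisfy it.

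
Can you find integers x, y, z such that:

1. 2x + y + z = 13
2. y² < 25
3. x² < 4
Yes

Take x = 0, y = 0, z = 13. Substituting into each constraint:
  (1) 2(0) + 0 + 13 = 13 ✓
  (2) y² = (0)² = 0, and 0 < 25 ✓
  (3) x² = (0)² = 0, and 0 < 4 ✓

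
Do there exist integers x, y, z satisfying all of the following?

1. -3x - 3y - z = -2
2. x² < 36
Yes

Take x = 0, y = 0, z = 2. Substituting into each constraint:
  (1) -3(0) - 3(0) + (-2) = -2 ✓
  (2) x² = (0)² = 0, and 0 < 36 ✓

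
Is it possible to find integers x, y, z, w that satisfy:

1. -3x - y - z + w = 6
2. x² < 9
Yes

Take x = 0, y = 0, z = -6, w = 0. Substituting into each constraint:
  (1) -3(0) + 0 + 6 + 0 = 6 ✓
  (2) x² = (0)² = 0, and 0 < 9 ✓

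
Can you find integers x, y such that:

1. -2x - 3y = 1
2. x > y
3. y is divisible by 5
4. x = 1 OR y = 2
No

The full constraint system is jointly infeasible over the integers. Each constraint and what it forces:

  - -2x - 3y = 1: is a linear equation tying the variables together
  - x > y: bounds one variable relative to another variable
  - y is divisible by 5: restricts y to multiples of 5
  - x = 1 OR y = 2: forces a choice: either x = 1 or y = 2

Split on the disjunction (x = 1 OR y = 2):
  • If x = 1: with x = 1, writing y = 5y', every remaining term of the linear equation is divisible by 15, so the left side is ≡ 0 (mod 15); but the right side 3 ≡ 3 (mod 15). No integers can satisfy it.
  • If y = 2: this contradicts the divisibility constraint — 2 is not a multiple of 5.
Both branches are infeasible, so the system has no integer solution.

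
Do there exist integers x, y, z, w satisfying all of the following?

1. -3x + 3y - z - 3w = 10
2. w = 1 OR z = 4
Yes

Take x = 0, y = 6, z = 5, w = 1. Substituting into each constraint:
  (1) -3(0) + 3(6) + (-5) - 3(1) = 10 ✓
  (2) w = 1, target 1 ✓ (first branch holds)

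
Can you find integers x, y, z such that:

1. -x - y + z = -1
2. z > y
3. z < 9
Yes

Take x = 2, y = 0, z = 1. Substituting into each constraint:
  (1) (-2) + 0 + 1 = -1 ✓
  (2) 1 > 0 ✓
  (3) 1 < 9 ✓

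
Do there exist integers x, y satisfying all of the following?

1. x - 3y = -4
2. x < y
Yes

Take x = -1, y = 1. Substituting into each constraint:
  (1) (-1) - 3(1) = -4 ✓
  (2) -1 < 1 ✓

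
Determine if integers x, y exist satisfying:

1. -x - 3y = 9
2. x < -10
Yes

Take x = -12, y = 1. Substituting into each constraint:
  (1) 12 - 3(1) = 9 ✓
  (2) -12 < -10 ✓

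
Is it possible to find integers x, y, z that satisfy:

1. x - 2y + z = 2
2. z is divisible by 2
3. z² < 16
Yes

Take x = 0, y = -1, z = 0. Substituting into each constraint:
  (1) 0 - 2(-1) + 0 = 2 ✓
  (2) 0 = 2 × 0, remainder 0 ✓
  (3) z² = (0)² = 0, and 0 < 16 ✓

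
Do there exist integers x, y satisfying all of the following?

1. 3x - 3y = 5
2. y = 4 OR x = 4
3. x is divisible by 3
No

Even the single constraint (3x - 3y = 5) is infeasible over the integers.

  - 3x - 3y = 5: every term on the left is divisible by 3, so the LHS ≡ 0 (mod 3), but the RHS 5 is not — no integer solution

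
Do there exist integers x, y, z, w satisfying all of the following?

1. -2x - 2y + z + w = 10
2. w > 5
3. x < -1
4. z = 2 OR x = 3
Yes

Take x = -2, y = 1, z = 2, w = 6. Substituting into each constraint:
  (1) -2(-2) - 2(1) + 2 + 6 = 10 ✓
  (2) 6 > 5 ✓
  (3) -2 < -1 ✓
  (4) z = 2, target 2 ✓ (first branch holds)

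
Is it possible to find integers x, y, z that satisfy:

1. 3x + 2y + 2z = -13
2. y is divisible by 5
Yes

Take x = -5, y = 0, z = 1. Substituting into each constraint:
  (1) 3(-5) + 2(0) + 2(1) = -13 ✓
  (2) 0 = 5 × 0, remainder 0 ✓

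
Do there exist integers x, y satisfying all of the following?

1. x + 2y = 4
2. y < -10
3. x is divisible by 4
Yes

Take x = 28, y = -12. Substituting into each constraint:
  (1) 28 + 2(-12) = 4 ✓
  (2) -12 < -10 ✓
  (3) 28 = 4 × 7, remainder 0 ✓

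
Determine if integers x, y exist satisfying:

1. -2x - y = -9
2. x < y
Yes

Take x = 2, y = 5. Substituting into each constraint:
  (1) -2(2) + (-5) = -9 ✓
  (2) 2 < 5 ✓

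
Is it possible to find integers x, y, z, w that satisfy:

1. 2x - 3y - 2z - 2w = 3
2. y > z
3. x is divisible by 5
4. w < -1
Yes

Take x = 0, y = 1, z = -1, w = -2. Substituting into each constraint:
  (1) 2(0) - 3(1) - 2(-1) - 2(-2) = 3 ✓
  (2) 1 > -1 ✓
  (3) 0 = 5 × 0, remainder 0 ✓
  (4) -2 < -1 ✓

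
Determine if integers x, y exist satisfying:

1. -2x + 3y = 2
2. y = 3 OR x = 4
No

The full constraint system is jointly infeasible over the integers. Each constraint and what it forces:

  - -2x + 3y = 2: is a linear equation tying the variables together
  - y = 3 OR x = 4: forces a choice: either y = 3 or x = 4

Split on the disjunction (y = 3 OR x = 4):
  • If y = 3: with y = 3, every remaining term of the linear equation is divisible by 2, so the left side is ≡ 0 (mod 2); but the right side -7 ≡ 1 (mod 2). No integers can satisfy it.
  • If x = 4: with x = 4, every remaining term of the linear equation is divisible by 3, so the left side is ≡ 0 (mod 3); but the right side 10 ≡ 1 (mod 3). No integers can satisfy it.
Both branches are infeasible, so the system has no integer solution.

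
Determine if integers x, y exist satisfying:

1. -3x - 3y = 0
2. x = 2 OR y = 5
Yes

Take x = 2, y = -2. Substituting into each constraint:
  (1) -3(2) - 3(-2) = 0 ✓
  (2) x = 2, target 2 ✓ (first branch holds)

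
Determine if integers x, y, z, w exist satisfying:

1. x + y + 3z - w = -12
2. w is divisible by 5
Yes

Take x = 0, y = -12, z = 0, w = 0. Substituting into each constraint:
  (1) 0 + (-12) + 3(0) + 0 = -12 ✓
  (2) 0 = 5 × 0, remainder 0 ✓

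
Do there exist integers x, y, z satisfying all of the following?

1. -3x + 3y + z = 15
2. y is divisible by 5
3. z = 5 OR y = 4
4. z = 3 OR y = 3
No

A contradictory subset is {-3x + 3y + z = 15, y is divisible by 5, z = 5 OR y = 4}. No integer assignment can satisfy these jointly:

  - -3x + 3y + z = 15: is a linear equation tying the variables together
  - y is divisible by 5: restricts y to multiples of 5
  - z = 5 OR y = 4: forces a choice: either z = 5 or y = 4

Split on the disjunction (z = 5 OR y = 4):
  • If z = 5: with z = 5, writing y = 5y', every remaining term of the linear equation is divisible by 3, so the left side is ≡ 0 (mod 3); but the right side 10 ≡ 1 (mod 3). No integers can satisfy it.
  • If y = 4: this contradicts the divisibility constraint — 4 is not a multiple of 5.
Both branches are infeasible, so the system has no integer solution.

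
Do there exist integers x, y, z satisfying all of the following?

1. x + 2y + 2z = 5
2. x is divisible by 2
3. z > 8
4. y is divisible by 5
No

A contradictory subset is {x + 2y + 2z = 5, x is divisible by 2}. No integer assignment can satisfy these jointly:

  - x + 2y + 2z = 5: is a linear equation tying the variables together
  - x is divisible by 2: restricts x to multiples of 2

Modular obstruction: writing x = 2x', every remaining term of the linear equation is divisible by 2, so the left side is ≡ 0 (mod 2); but the right side 5 ≡ 1 (mod 2). No integers can satisfy it.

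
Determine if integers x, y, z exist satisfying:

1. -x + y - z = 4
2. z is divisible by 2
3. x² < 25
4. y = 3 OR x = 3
Yes

Take x = 3, y = 1, z = -6. Substituting into each constraint:
  (1) (-3) + 1 + 6 = 4 ✓
  (2) -6 = 2 × -3, remainder 0 ✓
  (3) x² = (3)² = 9, and 9 < 25 ✓
  (4) x = 3, target 3 ✓ (second branch holds)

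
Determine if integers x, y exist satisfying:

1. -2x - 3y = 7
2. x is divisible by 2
Yes

Take x = -2, y = -1. Substituting into each constraint:
  (1) -2(-2) - 3(-1) = 7 ✓
  (2) -2 = 2 × -1, remainder 0 ✓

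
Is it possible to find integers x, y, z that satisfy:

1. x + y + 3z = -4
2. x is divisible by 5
Yes

Take x = 0, y = -4, z = 0. Substituting into each constraint:
  (1) 0 + (-4) + 3(0) = -4 ✓
  (2) 0 = 5 × 0, remainder 0 ✓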